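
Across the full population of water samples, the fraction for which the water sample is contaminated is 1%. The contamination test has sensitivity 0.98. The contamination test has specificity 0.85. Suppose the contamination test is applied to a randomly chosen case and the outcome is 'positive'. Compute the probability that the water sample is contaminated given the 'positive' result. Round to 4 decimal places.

Write H for 'the water sample is contaminated'. Prior odds H:¬H = 0.01/0.99 = 0.010101. For the 'positive' outcome, the likelihood ratio is 0.98/0.15 = 6.5333.
Posterior odds = 0.010101 × 6.5333 = 0.065993, so P(H|E) = 0.065993/(1+0.065993) = 0.0619.

P(H | E) ≈ 0.0619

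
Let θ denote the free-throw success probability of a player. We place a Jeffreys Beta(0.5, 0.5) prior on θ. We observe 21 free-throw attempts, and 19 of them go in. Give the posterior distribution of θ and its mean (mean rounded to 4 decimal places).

Observing 19 successes and 2 failures updates Beta(0.5, 0.5) by adding the success and failure counts to the two shape parameters: α = 0.5+19 = 19.5, β = 0.5+2 = 2.5.
Posterior mean = α/(α+β) = 19.5/22 = 0.8864.

Posterior: Beta(19.5, 2.5); mean ≈ 0.8864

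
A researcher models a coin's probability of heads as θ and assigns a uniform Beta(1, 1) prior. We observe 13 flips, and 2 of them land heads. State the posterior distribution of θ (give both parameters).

Posterior: Beta(3, 12)

The binomial likelihood is conjugate to the Beta prior: with 2 successes and 11 failures, the posterior is Beta(1+2, 1+11) = Beta(3, 12).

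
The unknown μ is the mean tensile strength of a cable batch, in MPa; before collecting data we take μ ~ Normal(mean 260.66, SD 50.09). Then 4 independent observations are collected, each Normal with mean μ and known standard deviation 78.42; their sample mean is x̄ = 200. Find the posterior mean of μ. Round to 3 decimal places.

Posterior mean ≈ 223.047

With known σ, the Normal prior is conjugate. Weight on the data is w = (n/σ²)/(n/σ² + 1/τ₀²) = 0.00065044/(0.00065044+0.00039856) = 0.62005.
Posterior mean = w·x̄ + (1−w)·μ₀ = 0.62005·200 + 0.37995·260.66 = 223.047.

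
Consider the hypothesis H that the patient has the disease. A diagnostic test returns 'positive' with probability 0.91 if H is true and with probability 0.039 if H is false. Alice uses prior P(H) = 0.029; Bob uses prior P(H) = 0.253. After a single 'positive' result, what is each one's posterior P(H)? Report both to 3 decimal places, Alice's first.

P('+'|H) = 0.91, P('+'|¬H) = 0.039.
Alice: numerator 0.91·0.029 = 0.026390; evidence = 0.026390+0.039·0.971 = 0.064259; posterior = 0.411.
Bob: numerator 0.91·0.253 = 0.23023; evidence = 0.23023+0.039·0.747 = 0.25936; posterior = 0.888.

Alice: 0.411; Bob: 0.888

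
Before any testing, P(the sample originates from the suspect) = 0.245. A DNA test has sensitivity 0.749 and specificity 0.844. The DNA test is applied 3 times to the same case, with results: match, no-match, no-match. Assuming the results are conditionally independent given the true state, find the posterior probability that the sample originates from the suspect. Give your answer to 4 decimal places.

With H the event that the sample originates from the suspect, the joint likelihood of the observed sequence is P(data|H) = 0.749·0.251·0.251 = 0.047188 and P(data|¬H) = 0.156·0.844·0.844 = 0.11112.
Bayes: P(H|data) = 0.245·0.047188 / (0.245·0.047188 + 0.755·0.11112) = 0.011561/0.095460 = 0.1211.

Posterior P(H) ≈ 0.1211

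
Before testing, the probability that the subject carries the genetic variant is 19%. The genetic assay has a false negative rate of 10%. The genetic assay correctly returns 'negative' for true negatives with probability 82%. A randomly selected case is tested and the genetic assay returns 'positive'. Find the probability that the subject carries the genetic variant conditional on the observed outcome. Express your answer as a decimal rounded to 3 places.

Write H for 'the subject carries the genetic variant'. Prior odds H:¬H = 0.19/0.81 = 0.23457. For the 'positive' outcome, the likelihood ratio is 0.9/0.18 = 5.0000.
Posterior odds = 0.23457 × 5.0000 = 1.1728, so P(H|E) = 1.1728/(1+1.1728) = 0.540.

P(H | E) ≈ 0.540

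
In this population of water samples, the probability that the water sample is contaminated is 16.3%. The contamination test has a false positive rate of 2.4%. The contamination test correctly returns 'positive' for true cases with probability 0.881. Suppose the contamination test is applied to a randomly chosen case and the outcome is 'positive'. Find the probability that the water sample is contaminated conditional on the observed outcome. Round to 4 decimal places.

P(H | E) ≈ 0.8773

Let H be the event that the water sample is contaminated. P(H) = 0.163, so P(¬H) = 0.837. With E the 'positive' result, P(E|H) = 0.881 and P(E|¬H) = 0.024.
P(E) = 0.881·0.163 + 0.024·0.837 = 0.14360 + 0.020088 = 0.16369.
By Bayes' theorem, P(H|E) = 0.14360 / 0.16369 = 0.8773.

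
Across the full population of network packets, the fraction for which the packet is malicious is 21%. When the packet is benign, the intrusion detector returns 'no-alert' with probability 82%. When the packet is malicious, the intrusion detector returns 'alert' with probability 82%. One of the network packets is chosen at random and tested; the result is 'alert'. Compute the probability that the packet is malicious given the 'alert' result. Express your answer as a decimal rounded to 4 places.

P(H | E) ≈ 0.5477

Write H for 'the packet is malicious'. Prior odds H:¬H = 0.21/0.79 = 0.26582. For the 'alert' outcome, the likelihood ratio is 0.82/0.18 = 4.5556.
Posterior odds = 0.26582 × 4.5556 = 1.2110, so P(H|E) = 1.2110/(1+1.2110) = 0.5477.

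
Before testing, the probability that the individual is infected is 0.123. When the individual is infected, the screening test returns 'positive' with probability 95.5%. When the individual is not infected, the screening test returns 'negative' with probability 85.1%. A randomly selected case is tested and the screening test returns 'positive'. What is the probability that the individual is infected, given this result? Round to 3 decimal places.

P(H | E) ≈ 0.473

Let H be the event that the individual is infected. P(H) = 0.123, so P(¬H) = 0.877. With E the 'positive' result, P(E|H) = 0.955 and P(E|¬H) = 0.149.
P(E) = 0.955·0.123 + 0.149·0.877 = 0.11746 + 0.13067 = 0.24814.
By Bayes' theorem, P(H|E) = 0.11746 / 0.24814 = 0.473.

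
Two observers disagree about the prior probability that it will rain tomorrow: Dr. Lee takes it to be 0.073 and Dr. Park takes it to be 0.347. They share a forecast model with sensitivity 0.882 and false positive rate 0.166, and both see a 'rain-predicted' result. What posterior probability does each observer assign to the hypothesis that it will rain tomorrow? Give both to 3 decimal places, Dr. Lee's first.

Dr. Lee: 0.295; Dr. Park: 0.738

The likelihood ratio for a 'rain-predicted' result is 0.882/0.166 = 5.3133.
Dr. Lee: prior odds 0.073/0.927 = 0.078749; posterior odds 0.41841; posterior probability 0.295.
Dr. Park: prior odds 0.347/0.653 = 0.53139; posterior odds 2.8234; posterior probability 0.738.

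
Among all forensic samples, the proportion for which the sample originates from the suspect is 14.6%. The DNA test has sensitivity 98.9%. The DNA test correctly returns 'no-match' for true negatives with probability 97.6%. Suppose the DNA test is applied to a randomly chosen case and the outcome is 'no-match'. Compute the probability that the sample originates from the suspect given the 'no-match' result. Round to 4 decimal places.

P(H | E) ≈ 0.0019

Let H be the event that the sample originates from the suspect. P(H) = 0.146, so P(¬H) = 0.854. With E the 'no-match' result, P(E|H) = 0.011 and P(E|¬H) = 0.976.
P(E) = 0.011·0.146 + 0.976·0.854 = 0.0016060 + 0.83350 = 0.83511.
By Bayes' theorem, P(H|E) = 0.0016060 / 0.83511 = 0.0019.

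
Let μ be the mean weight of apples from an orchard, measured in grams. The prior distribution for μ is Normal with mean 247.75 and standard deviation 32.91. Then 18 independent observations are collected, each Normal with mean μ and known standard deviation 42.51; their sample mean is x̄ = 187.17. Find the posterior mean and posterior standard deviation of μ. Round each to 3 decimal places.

Posterior mean ≈ 192.309; posterior SD ≈ 9.585

Prior precision 1/τ₀² = 1/32.91² = 0.00092330; data precision n/σ² = 18/42.51² = 0.00996071.
Posterior precision = 0.00092330 + 0.00996071 = 0.0108840, giving posterior SD = 1/√0.0108840 = 9.585.
Posterior mean = (0.00092330·247.75 + 0.00996071·187.17) / 0.0108840 = 192.309.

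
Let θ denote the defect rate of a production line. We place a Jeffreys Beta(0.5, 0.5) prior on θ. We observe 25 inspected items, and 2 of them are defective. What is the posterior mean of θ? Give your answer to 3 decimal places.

Posterior mean ≈ 0.096

Observing 2 successes and 23 failures updates Beta(0.5, 0.5) by adding the success and failure counts to the two shape parameters: α = 0.5+2 = 2.5, β = 0.5+23 = 23.5.
E[θ | data] = 2.5/(2.5+23.5) = 0.096.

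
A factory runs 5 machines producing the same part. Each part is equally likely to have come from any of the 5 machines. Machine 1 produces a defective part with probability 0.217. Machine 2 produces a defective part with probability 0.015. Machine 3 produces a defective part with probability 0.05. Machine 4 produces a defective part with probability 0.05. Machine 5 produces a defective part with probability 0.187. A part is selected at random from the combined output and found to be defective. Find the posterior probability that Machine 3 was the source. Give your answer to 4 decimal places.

Posterior probability ≈ 0.0963

P(defective|M1) = 0.217; P(defective|M2) = 0.015; P(defective|M3) = 0.05; P(defective|M4) = 0.05; P(defective|M5) = 0.187.
Prior × likelihood for each source: 0.2·0.217=0.04340, 0.2·0.015=0.003000, 0.2·0.05=0.01000, 0.2·0.05=0.01000, 0.2·0.187=0.03740. Summing gives P(defective) = 0.10380.
P(Machine 3 | defective) = 0.01000 / 0.10380 = 0.0963.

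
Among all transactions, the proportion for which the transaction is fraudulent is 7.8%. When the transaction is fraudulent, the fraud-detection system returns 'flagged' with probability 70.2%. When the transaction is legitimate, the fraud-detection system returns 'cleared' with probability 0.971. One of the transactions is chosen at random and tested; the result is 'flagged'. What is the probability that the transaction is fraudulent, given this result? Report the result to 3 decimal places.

Let H be the event that the transaction is fraudulent. P(H) = 0.078, so P(¬H) = 0.922. With E the 'flagged' result, P(E|H) = 0.702 and P(E|¬H) = 0.029.
P(E) = 0.702·0.078 + 0.029·0.922 = 0.054756 + 0.026738 = 0.081494.
By Bayes' theorem, P(H|E) = 0.054756 / 0.081494 = 0.672.

P(H | E) ≈ 0.672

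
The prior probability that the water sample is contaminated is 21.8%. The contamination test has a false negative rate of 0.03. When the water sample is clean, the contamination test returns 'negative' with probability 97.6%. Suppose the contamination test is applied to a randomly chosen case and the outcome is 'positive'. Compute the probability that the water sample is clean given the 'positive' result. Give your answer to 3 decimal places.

Let H be the event that the water sample is contaminated. P(H) = 0.218, so P(¬H) = 0.782. With E the 'positive' result, P(E|H) = 0.97 and P(E|¬H) = 0.024.
P(E) = 0.97·0.218 + 0.024·0.782 = 0.21146 + 0.018768 = 0.23023.
By Bayes' theorem, P(H|E) = 0.21146 / 0.23023 = 0.918. Hence P(¬H|E) = 1 − 0.918 = 0.082.

P(¬H | E) ≈ 0.082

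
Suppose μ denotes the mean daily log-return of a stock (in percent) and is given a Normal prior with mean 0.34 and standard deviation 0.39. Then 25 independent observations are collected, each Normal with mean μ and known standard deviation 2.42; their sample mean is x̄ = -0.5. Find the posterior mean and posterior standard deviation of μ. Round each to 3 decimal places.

Prior precision 1/τ₀² = 1/0.39² = 6.57462; data precision n/σ² = 25/2.42² = 4.26883.
Posterior precision = 6.57462 + 4.26883 = 10.8435, giving posterior SD = 1/√10.8435 = 0.304.
Posterior mean = (6.57462·0.34 + 4.26883·-0.5) / 10.8435 = 0.009.

Posterior mean ≈ 0.009; posterior SD ≈ 0.304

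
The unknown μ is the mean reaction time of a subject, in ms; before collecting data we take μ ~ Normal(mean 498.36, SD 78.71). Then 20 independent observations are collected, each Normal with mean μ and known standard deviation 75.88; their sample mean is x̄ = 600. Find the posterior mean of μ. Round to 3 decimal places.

With known σ, the Normal prior is conjugate. Weight on the data is w = (n/σ²)/(n/σ² + 1/τ₀²) = 0.00347356/(0.00347356+0.00016141) = 0.95559.
Posterior mean = w·x̄ + (1−w)·μ₀ = 0.95559·600 + 0.044406·498.36 = 595.487.

Posterior mean ≈ 595.487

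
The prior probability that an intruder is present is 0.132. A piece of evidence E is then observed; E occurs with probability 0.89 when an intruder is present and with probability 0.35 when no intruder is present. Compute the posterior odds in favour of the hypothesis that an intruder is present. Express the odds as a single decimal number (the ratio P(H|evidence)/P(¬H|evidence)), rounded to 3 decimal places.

Prior odds = 0.132/(1−0.132) = 0.15207.
Likelihood ratio for E = 0.89/0.35 = 2.5429.
Posterior odds = prior odds × LR = 0.38670.

Posterior odds ≈ 0.387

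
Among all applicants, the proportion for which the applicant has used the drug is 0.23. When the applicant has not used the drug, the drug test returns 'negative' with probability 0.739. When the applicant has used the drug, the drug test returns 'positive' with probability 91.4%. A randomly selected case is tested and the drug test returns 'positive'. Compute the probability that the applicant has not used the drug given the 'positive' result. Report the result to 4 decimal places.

P(¬H | E) ≈ 0.4888

Write H for 'the applicant has used the drug'. Prior odds H:¬H = 0.23/0.77 = 0.29870. For the 'positive' outcome, the likelihood ratio is 0.914/0.261 = 3.5019.
Posterior odds = 0.29870 × 3.5019 = 1.0460, so P(H|E) = 1.0460/(1+1.0460) = 0.5112. Then P(¬H|E) = 1 − 0.5112 = 0.4888.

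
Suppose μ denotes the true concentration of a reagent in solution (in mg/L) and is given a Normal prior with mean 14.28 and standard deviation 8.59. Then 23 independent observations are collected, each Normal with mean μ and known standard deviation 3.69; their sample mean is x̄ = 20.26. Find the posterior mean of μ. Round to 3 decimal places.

Prior precision 1/τ₀² = 1/8.59² = 0.0135523; data precision n/σ² = 23/3.69² = 1.68918.
Posterior precision = 0.0135523 + 1.68918 = 1.70273.
Posterior mean = (0.0135523·14.28 + 1.68918·20.26) / 1.70273 = 20.212.

Posterior mean ≈ 20.212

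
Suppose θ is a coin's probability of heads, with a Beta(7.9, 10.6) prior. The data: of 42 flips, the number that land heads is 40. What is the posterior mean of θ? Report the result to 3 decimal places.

Observing 40 successes and 2 failures updates Beta(7.9, 10.6) by adding the success and failure counts to the two shape parameters: α = 7.9+40 = 47.9, β = 10.6+2 = 12.6.
E[θ | data] = 47.9/(47.9+12.6) = 0.792.

Posterior mean ≈ 0.792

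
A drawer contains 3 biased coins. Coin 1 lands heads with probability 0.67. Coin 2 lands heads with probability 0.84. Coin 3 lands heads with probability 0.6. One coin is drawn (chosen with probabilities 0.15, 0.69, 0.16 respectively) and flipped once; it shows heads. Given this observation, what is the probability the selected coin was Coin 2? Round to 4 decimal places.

P(heads|C1) = 0.67; P(heads|C2) = 0.84; P(heads|C3) = 0.6.
Prior × likelihood for each source: 0.15·0.67=0.1005, 0.69·0.84=0.5796, 0.16·0.6=0.09600. Summing gives P(heads) = 0.77610.
P(Coin 2 | heads) = 0.5796 / 0.77610 = 0.7468.

Posterior probability ≈ 0.7468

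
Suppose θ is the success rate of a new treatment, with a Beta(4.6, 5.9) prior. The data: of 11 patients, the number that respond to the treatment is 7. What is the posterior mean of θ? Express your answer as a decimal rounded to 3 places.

The binomial likelihood is conjugate to the Beta prior: with 7 successes and 4 failures, the posterior is Beta(4.6+7, 5.9+4) = Beta(11.6, 9.9).
Posterior mean = α/(α+β) = 11.6/21.5 = 0.540.

Posterior mean ≈ 0.540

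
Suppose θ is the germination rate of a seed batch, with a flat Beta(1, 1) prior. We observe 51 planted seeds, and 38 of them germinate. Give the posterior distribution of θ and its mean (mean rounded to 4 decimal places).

Posterior: Beta(39, 14); mean ≈ 0.7358

Observing 38 successes and 13 failures updates Beta(1, 1) by adding the success and failure counts to the two shape parameters: α = 1+38 = 39, β = 1+13 = 14.
Posterior mean = α/(α+β) = 39/53 = 0.7358.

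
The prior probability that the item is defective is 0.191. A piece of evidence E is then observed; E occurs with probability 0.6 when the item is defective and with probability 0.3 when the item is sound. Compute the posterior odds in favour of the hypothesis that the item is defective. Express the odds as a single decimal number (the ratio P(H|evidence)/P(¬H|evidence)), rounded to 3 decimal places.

Prior odds = 0.191/(1−0.191) = 0.23609. In log-odds, ln(0.23609) = -1.4435.
Add log likelihood ratio: ln(2.0000) = 0.69315.
Posterior log-odds = -0.75038, so posterior odds = exp(-0.75038) = 0.47219.

Posterior odds ≈ 0.472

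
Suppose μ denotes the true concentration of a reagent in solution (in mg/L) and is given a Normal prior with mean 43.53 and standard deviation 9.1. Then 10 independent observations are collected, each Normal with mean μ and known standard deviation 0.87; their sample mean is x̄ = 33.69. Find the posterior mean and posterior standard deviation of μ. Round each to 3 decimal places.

With known σ, the Normal prior is conjugate. Weight on the data is w = (n/σ²)/(n/σ² + 1/τ₀²) = 13.2118/(13.2118+0.0120758) = 0.99909.
Posterior mean = w·x̄ + (1−w)·μ₀ = 0.99909·33.69 + 0.00091319·43.53 = 33.699. Posterior variance = 1/(13.2118+0.0120758) = 0.0756209, so SD = 0.275.

Posterior mean ≈ 33.699; posterior SD ≈ 0.275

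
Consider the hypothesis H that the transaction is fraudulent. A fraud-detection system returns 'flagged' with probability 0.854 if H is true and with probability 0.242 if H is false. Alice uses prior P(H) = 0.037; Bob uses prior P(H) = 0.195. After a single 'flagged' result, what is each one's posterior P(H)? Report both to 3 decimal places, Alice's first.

P('+'|H) = 0.854, P('+'|¬H) = 0.242.
Alice: numerator 0.854·0.037 = 0.031598; evidence = 0.031598+0.242·0.963 = 0.26464; posterior = 0.119.
Bob: numerator 0.854·0.195 = 0.16653; evidence = 0.16653+0.242·0.805 = 0.36134; posterior = 0.461.

Alice: 0.119; Bob: 0.461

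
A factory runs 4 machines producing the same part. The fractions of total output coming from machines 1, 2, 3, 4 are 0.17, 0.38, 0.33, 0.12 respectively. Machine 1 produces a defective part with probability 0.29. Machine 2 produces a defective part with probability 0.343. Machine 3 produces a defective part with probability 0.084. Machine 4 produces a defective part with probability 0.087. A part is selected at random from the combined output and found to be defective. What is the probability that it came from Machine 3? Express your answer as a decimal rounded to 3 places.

P(defective|M1) = 0.29; P(defective|M2) = 0.343; P(defective|M3) = 0.084; P(defective|M4) = 0.087.
Prior × likelihood for each source: 0.17·0.29=0.04930, 0.38·0.343=0.1303, 0.33·0.084=0.02772, 0.12·0.087=0.01044. Summing gives P(defective) = 0.21780.
P(Machine 3 | defective) = 0.02772 / 0.21780 = 0.127.

Posterior probability ≈ 0.127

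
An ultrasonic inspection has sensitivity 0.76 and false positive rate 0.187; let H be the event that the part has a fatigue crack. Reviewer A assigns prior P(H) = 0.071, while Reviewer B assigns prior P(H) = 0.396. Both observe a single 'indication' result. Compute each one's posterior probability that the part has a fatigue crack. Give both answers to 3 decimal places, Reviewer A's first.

Reviewer A: 0.237; Reviewer B: 0.727

The likelihood ratio for an 'indication' result is 0.76/0.187 = 4.0642.
Reviewer A: prior odds 0.071/0.929 = 0.076426; posterior odds 0.31061; posterior probability 0.237.
Reviewer B: prior odds 0.396/0.604 = 0.65563; posterior odds 2.6646; posterior probability 0.727.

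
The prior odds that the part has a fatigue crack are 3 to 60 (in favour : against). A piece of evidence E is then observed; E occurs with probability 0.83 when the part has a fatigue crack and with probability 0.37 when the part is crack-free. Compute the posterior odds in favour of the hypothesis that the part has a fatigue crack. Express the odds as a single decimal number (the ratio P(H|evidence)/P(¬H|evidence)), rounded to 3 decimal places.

Posterior odds ≈ 0.112

Prior odds = 3/60 = 0.050000. In log-odds, ln(0.050000) = -2.9957.
Add log likelihood ratio: ln(2.2432) = 0.80792.
Posterior log-odds = -2.1878, so posterior odds = exp(-2.1878) = 0.11216.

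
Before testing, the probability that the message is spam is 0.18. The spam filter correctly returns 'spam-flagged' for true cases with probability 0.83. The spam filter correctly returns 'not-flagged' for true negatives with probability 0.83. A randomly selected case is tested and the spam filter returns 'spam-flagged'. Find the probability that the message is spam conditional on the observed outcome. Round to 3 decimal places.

Let H be the event that the message is spam. P(H) = 0.18, so P(¬H) = 0.82. With E the 'spam-flagged' result, P(E|H) = 0.83 and P(E|¬H) = 0.17.
P(E) = 0.83·0.18 + 0.17·0.82 = 0.14940 + 0.13940 = 0.28880.
By Bayes' theorem, P(H|E) = 0.14940 / 0.28880 = 0.517.

P(H | E) ≈ 0.517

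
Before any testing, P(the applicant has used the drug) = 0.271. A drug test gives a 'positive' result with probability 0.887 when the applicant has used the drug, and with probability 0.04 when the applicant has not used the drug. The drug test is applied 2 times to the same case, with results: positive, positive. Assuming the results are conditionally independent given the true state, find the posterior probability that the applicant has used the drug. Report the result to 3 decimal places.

With H the event that the applicant has used the drug, the joint likelihood of the observed sequence is P(data|H) = 0.887·0.887 = 0.78677 and P(data|¬H) = 0.04·0.04 = 0.0016000.
Bayes: P(H|data) = 0.271·0.78677 / (0.271·0.78677 + 0.729·0.0016000) = 0.21321/0.21438 = 0.9946.

Posterior P(H) ≈ 0.995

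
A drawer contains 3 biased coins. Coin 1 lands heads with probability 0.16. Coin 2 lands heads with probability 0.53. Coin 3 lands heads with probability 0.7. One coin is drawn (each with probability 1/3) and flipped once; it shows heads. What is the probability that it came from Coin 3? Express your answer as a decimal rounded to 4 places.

Tabulate prior·likelihood by source: [1] prior 0.333333, lik 0.16, product 0.05333; [2] prior 0.333333, lik 0.53, product 0.1767; [3] prior 0.333333, lik 0.7, product 0.2333.
Normalizing constant = 0.46333; the posterior for Coin 3 is its product over the sum, 0.2333/0.46333 = 0.5036.

Posterior probability ≈ 0.5036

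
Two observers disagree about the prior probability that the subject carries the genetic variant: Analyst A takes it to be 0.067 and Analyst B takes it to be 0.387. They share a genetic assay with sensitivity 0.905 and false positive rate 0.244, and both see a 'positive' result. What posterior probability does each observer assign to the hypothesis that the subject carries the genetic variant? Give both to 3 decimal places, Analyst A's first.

The likelihood ratio for a 'positive' result is 0.905/0.244 = 3.7090.
Analyst A: prior odds 0.067/0.933 = 0.071811; posterior odds 0.26635; posterior probability 0.210.
Analyst B: prior odds 0.387/0.613 = 0.63132; posterior odds 2.3416; posterior probability 0.701.

Analyst A: 0.210; Analyst B: 0.701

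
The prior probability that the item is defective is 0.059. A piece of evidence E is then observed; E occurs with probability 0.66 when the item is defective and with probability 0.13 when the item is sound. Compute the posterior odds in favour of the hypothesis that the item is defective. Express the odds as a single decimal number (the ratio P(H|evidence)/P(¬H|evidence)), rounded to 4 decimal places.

Prior odds = 0.059/(1−0.059) = 0.062699. In log-odds, ln(0.062699) = -2.7694.
Add log likelihood ratio: ln(5.0769) = 1.6247.
Posterior log-odds = -1.1447, so posterior odds = exp(-1.1447) = 0.31832.

Posterior odds ≈ 0.3183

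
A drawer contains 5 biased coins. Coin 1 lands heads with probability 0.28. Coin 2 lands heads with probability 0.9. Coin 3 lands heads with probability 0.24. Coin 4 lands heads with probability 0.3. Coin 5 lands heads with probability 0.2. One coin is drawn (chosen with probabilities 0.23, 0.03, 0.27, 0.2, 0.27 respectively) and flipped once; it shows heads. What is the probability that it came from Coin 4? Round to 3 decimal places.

P(heads|C1) = 0.28; P(heads|C2) = 0.9; P(heads|C3) = 0.24; P(heads|C4) = 0.3; P(heads|C5) = 0.2.
Prior × likelihood for each source: 0.23·0.28=0.06440, 0.03·0.9=0.02700, 0.27·0.24=0.06480, 0.2·0.3=0.06000, 0.27·0.2=0.05400. Summing gives P(heads) = 0.27020.
P(Coin 4 | heads) = 0.06000 / 0.27020 = 0.222.

Posterior probability ≈ 0.222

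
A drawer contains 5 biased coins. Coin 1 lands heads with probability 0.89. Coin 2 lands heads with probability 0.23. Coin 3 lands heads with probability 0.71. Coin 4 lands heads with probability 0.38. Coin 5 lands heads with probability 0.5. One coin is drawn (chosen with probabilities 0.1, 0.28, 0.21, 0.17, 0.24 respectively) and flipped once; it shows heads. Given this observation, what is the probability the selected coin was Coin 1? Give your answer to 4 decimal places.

Tabulate prior·likelihood by source: [1] prior 0.1, lik 0.89, product 0.08900; [2] prior 0.28, lik 0.23, product 0.06440; [3] prior 0.21, lik 0.71, product 0.1491; [4] prior 0.17, lik 0.38, product 0.06460; [5] prior 0.24, lik 0.5, product 0.1200.
Normalizing constant = 0.48710; the posterior for Coin 1 is its product over the sum, 0.08900/0.48710 = 0.1827.

Posterior probability ≈ 0.1827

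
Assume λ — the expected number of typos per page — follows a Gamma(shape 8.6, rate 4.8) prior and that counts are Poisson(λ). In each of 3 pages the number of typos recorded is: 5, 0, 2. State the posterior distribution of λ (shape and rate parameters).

The Poisson likelihood adds the total count to the shape and the number of exposure periods to the rate. Here ∑xᵢ = 7 and n = 3, so shape 8.6→15.6 and rate 4.8→7.8.

Posterior: Gamma(shape=15.6, rate=7.8)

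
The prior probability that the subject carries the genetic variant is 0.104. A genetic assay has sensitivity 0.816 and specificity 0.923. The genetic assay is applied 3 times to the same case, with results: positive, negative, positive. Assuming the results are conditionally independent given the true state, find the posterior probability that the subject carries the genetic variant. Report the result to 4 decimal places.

Posterior P(H) ≈ 0.7221

With H the event that the subject carries the genetic variant, the joint likelihood of the observed sequence is P(data|H) = 0.816·0.184·0.816 = 0.12252 and P(data|¬H) = 0.077·0.923·0.077 = 0.0054725.
Bayes: P(H|data) = 0.104·0.12252 / (0.104·0.12252 + 0.896·0.0054725) = 0.012742/0.017645 = 0.7221.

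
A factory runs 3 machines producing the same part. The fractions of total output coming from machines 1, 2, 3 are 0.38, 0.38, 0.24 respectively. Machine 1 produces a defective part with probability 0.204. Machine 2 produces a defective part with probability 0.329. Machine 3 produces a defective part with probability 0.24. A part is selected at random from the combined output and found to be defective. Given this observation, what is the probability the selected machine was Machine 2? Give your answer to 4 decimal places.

Posterior probability ≈ 0.4806

Tabulate prior·likelihood by source: [1] prior 0.38, lik 0.204, product 0.07752; [2] prior 0.38, lik 0.329, product 0.1250; [3] prior 0.24, lik 0.24, product 0.05760.
Normalizing constant = 0.26014; the posterior for Machine 2 is its product over the sum, 0.1250/0.26014 = 0.4806.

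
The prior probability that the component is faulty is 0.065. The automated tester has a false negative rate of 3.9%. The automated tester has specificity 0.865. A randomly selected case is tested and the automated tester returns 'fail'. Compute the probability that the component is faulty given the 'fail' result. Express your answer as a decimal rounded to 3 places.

P(H | E) ≈ 0.331

Write H for 'the component is faulty'. Prior odds H:¬H = 0.065/0.935 = 0.069519. For the 'fail' outcome, the likelihood ratio is 0.961/0.135 = 7.1185.
Posterior odds = 0.069519 × 7.1185 = 0.49487, so P(H|E) = 0.49487/(1+0.49487) = 0.331.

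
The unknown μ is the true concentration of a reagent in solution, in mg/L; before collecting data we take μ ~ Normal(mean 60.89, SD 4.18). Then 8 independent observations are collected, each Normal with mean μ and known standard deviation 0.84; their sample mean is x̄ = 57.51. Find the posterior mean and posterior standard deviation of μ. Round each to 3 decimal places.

Posterior mean ≈ 57.527; posterior SD ≈ 0.296

Prior precision 1/τ₀² = 1/4.18² = 0.0572331; data precision n/σ² = 8/0.84² = 11.3379.
Posterior precision = 0.0572331 + 11.3379 = 11.3951, giving posterior SD = 1/√11.3951 = 0.296.
Posterior mean = (0.0572331·60.89 + 11.3379·57.51) / 11.3951 = 57.527.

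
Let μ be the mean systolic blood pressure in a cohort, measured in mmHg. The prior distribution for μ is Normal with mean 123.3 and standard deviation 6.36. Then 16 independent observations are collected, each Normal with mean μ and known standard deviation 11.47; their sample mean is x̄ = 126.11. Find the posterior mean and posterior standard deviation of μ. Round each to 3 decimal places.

Posterior mean ≈ 125.635; posterior SD ≈ 2.614

With known σ, the Normal prior is conjugate. Weight on the data is w = (n/σ²)/(n/σ² + 1/τ₀²) = 0.121617/(0.121617+0.0247221) = 0.83106.
Posterior mean = w·x̄ + (1−w)·μ₀ = 0.83106·126.11 + 0.16894·123.3 = 125.635. Posterior variance = 1/(0.121617+0.0247221) = 6.83346, so SD = 2.614.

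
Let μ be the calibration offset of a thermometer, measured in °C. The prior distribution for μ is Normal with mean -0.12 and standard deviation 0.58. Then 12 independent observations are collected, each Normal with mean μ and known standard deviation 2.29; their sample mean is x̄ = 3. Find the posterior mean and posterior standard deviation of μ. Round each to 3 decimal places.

Posterior mean ≈ 1.237; posterior SD ≈ 0.436

Prior precision 1/τ₀² = 1/0.58² = 2.97265; data precision n/σ² = 12/2.29² = 2.28829.
Posterior precision = 2.97265 + 2.28829 = 5.26094, giving posterior SD = 1/√5.26094 = 0.436.
Posterior mean = (2.97265·-0.12 + 2.28829·3) / 5.26094 = 1.237.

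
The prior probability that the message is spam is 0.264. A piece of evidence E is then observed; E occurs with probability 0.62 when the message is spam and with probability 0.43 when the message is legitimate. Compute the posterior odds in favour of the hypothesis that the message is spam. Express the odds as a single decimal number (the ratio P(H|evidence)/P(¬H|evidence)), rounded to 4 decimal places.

Prior odds = 0.264/(1−0.264) = 0.35870. In log-odds, ln(0.35870) = -1.0253.
Add log likelihood ratio: ln(1.4419) = 0.36593.
Posterior log-odds = -0.65935, so posterior odds = exp(-0.65935) = 0.51719.

Posterior odds ≈ 0.5172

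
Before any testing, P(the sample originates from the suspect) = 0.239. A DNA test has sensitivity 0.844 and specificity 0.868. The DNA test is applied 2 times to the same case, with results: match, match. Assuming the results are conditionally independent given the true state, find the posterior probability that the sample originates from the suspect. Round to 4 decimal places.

Posterior P(H) ≈ 0.9277

With H the event that the sample originates from the suspect, the joint likelihood of the observed sequence is P(data|H) = 0.844·0.844 = 0.71234 and P(data|¬H) = 0.132·0.132 = 0.017424.
Bayes: P(H|data) = 0.239·0.71234 / (0.239·0.71234 + 0.761·0.017424) = 0.17025/0.18351 = 0.9277.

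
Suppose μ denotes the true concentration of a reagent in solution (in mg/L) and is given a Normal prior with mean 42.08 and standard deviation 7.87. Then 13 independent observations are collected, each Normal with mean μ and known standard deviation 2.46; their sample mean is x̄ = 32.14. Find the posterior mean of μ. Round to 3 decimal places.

Posterior mean ≈ 32.214

With known σ, the Normal prior is conjugate. Weight on the data is w = (n/σ²)/(n/σ² + 1/τ₀²) = 2.14819/(2.14819+0.0161455) = 0.99254.
Posterior mean = w·x̄ + (1−w)·μ₀ = 0.99254·32.14 + 0.0074598·42.08 = 32.214.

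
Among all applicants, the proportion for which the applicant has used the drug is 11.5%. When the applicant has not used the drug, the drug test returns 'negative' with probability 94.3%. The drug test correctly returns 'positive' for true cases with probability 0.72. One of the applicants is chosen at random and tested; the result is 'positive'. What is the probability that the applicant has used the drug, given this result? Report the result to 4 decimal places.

P(H | E) ≈ 0.6214

Write H for 'the applicant has used the drug'. Prior odds H:¬H = 0.115/0.885 = 0.12994. For the 'positive' outcome, the likelihood ratio is 0.72/0.057 = 12.632.
Posterior odds = 0.12994 × 12.632 = 1.6414, so P(H|E) = 1.6414/(1+1.6414) = 0.6214.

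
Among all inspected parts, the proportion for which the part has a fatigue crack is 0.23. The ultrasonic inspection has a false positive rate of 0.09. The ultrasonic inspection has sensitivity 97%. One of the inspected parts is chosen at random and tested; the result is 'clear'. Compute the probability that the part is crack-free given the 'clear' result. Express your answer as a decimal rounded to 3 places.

P(¬H | E) ≈ 0.990

Let H be the event that the part has a fatigue crack. P(H) = 0.23, so P(¬H) = 0.77. With E the 'clear' result, P(E|H) = 0.03 and P(E|¬H) = 0.91.
P(E) = 0.03·0.23 + 0.91·0.77 = 0.0069000 + 0.70070 = 0.70760.
By Bayes' theorem, P(H|E) = 0.0069000 / 0.70760 = 0.010. Hence P(¬H|E) = 1 − 0.010 = 0.990.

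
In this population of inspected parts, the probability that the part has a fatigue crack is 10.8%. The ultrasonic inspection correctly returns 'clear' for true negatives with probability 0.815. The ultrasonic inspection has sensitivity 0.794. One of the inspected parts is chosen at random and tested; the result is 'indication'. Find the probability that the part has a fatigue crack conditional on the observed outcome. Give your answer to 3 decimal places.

P(H | E) ≈ 0.342

Let H be the event that the part has a fatigue crack. P(H) = 0.108, so P(¬H) = 0.892. With E the 'indication' result, P(E|H) = 0.794 and P(E|¬H) = 0.185.
P(E) = 0.794·0.108 + 0.185·0.892 = 0.085752 + 0.16502 = 0.25077.
By Bayes' theorem, P(H|E) = 0.085752 / 0.25077 = 0.342.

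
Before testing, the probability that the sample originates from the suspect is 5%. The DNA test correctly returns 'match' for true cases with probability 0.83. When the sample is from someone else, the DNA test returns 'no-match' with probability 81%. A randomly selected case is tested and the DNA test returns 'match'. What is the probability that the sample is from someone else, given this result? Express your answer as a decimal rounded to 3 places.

P(¬H | E) ≈ 0.813

Write H for 'the sample originates from the suspect'. Prior odds H:¬H = 0.05/0.95 = 0.052632. For the 'match' outcome, the likelihood ratio is 0.83/0.19 = 4.3684.
Posterior odds = 0.052632 × 4.3684 = 0.22992, so P(H|E) = 0.22992/(1+0.22992) = 0.187. Then P(¬H|E) = 1 − 0.187 = 0.813.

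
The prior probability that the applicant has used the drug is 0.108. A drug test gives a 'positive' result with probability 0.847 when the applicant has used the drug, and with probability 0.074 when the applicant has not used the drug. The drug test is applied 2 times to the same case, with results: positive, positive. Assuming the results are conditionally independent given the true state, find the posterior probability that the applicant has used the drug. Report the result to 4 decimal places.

Posterior P(H) ≈ 0.9407

Let H be the event that the applicant has used the drug; start with P(H) = 0.108. P('positive'|H) = 0.847, P('positive'|¬H) = 0.074.
Update on result 1 ('positive'): P(H) ← 0.847·0.1080 / (0.847·0.1080 + 0.074·0.8920) = 0.091476/0.15748 = 0.5809.
Update on result 2 ('positive'): P(H) ← 0.847·0.5809 / (0.847·0.5809 + 0.074·0.4191) = 0.49199/0.52300 = 0.9407.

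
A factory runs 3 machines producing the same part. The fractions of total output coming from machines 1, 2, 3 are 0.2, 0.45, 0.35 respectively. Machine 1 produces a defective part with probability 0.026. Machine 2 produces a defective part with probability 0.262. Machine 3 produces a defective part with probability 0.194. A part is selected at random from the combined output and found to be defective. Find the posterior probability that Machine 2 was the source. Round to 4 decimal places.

Posterior probability ≈ 0.6173

Tabulate prior·likelihood by source: [1] prior 0.2, lik 0.026, product 0.005200; [2] prior 0.45, lik 0.262, product 0.1179; [3] prior 0.35, lik 0.194, product 0.06790.
Normalizing constant = 0.19100; the posterior for Machine 2 is its product over the sum, 0.1179/0.19100 = 0.6173.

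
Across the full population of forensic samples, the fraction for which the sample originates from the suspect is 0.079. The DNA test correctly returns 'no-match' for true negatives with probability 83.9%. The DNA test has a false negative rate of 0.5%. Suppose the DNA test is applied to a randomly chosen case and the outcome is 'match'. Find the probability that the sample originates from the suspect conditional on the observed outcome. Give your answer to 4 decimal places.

Let H be the event that the sample originates from the suspect. P(H) = 0.079, so P(¬H) = 0.921. With E the 'match' result, P(E|H) = 0.995 and P(E|¬H) = 0.161.
P(E) = 0.995·0.079 + 0.161·0.921 = 0.078605 + 0.14828 = 0.22689.
By Bayes' theorem, P(H|E) = 0.078605 / 0.22689 = 0.3465.

P(H | E) ≈ 0.3465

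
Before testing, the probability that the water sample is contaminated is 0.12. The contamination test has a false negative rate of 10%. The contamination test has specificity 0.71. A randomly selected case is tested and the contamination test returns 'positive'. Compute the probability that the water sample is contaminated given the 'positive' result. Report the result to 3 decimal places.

Write H for 'the water sample is contaminated'. Prior odds H:¬H = 0.12/0.88 = 0.13636. For the 'positive' outcome, the likelihood ratio is 0.9/0.29 = 3.1034.
Posterior odds = 0.13636 × 3.1034 = 0.42320, so P(H|E) = 0.42320/(1+0.42320) = 0.297.

P(H | E) ≈ 0.297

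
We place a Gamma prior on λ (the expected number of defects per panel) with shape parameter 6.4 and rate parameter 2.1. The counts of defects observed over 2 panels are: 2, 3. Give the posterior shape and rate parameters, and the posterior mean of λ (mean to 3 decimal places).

The Poisson likelihood adds the total count to the shape and the number of exposure periods to the rate. Here ∑xᵢ = 5 and n = 2, so shape 6.4→11.4 and rate 2.1→4.1.
E[λ | data] = 11.4/4.1 = 2.780.

Posterior: Gamma(shape=11.4, rate=4.1); mean ≈ 2.780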